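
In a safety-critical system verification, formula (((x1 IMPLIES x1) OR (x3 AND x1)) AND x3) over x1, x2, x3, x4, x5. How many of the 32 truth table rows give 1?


Formula: (((x1 IMPLIES x1) OR (x3 AND x1)) AND x3) over 5 vars (32 rows)
Evaluate each row (x1, x2, x3, x4, x5 as bits, MSB first):
  row 0 [00000]: (((0 IMPLIES 0) OR (0 AND 0)) AND 0) -> 0
  row 1 [00001]: (((0 IMPLIES 0) OR (0 AND 0)) AND 0) -> 0
  row 2 [00010]: (((0 IMPLIES 0) OR (0 AND 0)) AND 0) -> 0
  row 3 [00011]: (((0 IMPLIES 0) OR (0 AND 0)) AND 0) -> 0
  row 4 [00100]: (((0 IMPLIES 0) OR (1 AND 0)) AND 1) -> 1
  row 5 [00101]: (((0 IMPLIES 0) OR (1 AND 0)) AND 1) -> 1
  row 6 [00110]: (((0 IMPLIES 0) OR (1 AND 0)) AND 1) -> 1
  row 7 [00111]: (((0 IMPLIES 0) OR (1 AND 0)) AND 1) -> 1
  row 8 [01000]: (((0 IMPLIES 0) OR (0 AND 0)) AND 0) -> 0
  row 9 [01001]: (((0 IMPLIES 0) OR (0 AND 0)) AND 0) -> 0
  row 10 [01010]: (((0 IMPLIES 0) OR (0 AND 0)) AND 0) -> 0
  row 11 [01011]: (((0 IMPLIES 0) OR (0 AND 0)) AND 0) -> 0
  row 12 [01100]: (((0 IMPLIES 0) OR (1 AND 0)) AND 1) -> 1
  row 13 [01101]: (((0 IMPLIES 0) OR (1 AND 0)) AND 1) -> 1
  row 14 [01110]: (((0 IMPLIES 0) OR (1 AND 0)) AND 1) -> 1
  row 15 [01111]: (((0 IMPLIES 0) OR (1 AND 0)) AND 1) -> 1
  row 16 [10000]: (((1 IMPLIES 1) OR (0 AND 1)) AND 0) -> 0
  row 17 [10001]: (((1 IMPLIES 1) OR (0 AND 1)) AND 0) -> 0
  row 18 [10010]: (((1 IMPLIES 1) OR (0 AND 1)) AND 0) -> 0
  row 19 [10011]: (((1 IMPLIES 1) OR (0 AND 1)) AND 0) -> 0
  row 20 [10100]: (((1 IMPLIES 1) OR (1 AND 1)) AND 1) -> 1
  row 21 [10101]: (((1 IMPLIES 1) OR (1 AND 1)) AND 1) -> 1
  row 22 [10110]: (((1 IMPLIES 1) OR (1 AND 1)) AND 1) -> 1
  row 23 [10111]: (((1 IMPLIES 1) OR (1 AND 1)) AND 1) -> 1
  row 24 [11000]: (((1 IMPLIES 1) OR (0 AND 1)) AND 0) -> 0
  row 25 [11001]: (((1 IMPLIES 1) OR (0 AND 1)) AND 0) -> 0
  row 26 [11010]: (((1 IMPLIES 1) OR (0 AND 1)) AND 0) -> 0
  row 27 [11011]: (((1 IMPLIES 1) OR (0 AND 1)) AND 0) -> 0
  row 28 [11100]: (((1 IMPLIES 1) OR (1 AND 1)) AND 1) -> 1
  row 29 [11101]: (((1 IMPLIES 1) OR (1 AND 1)) AND 1) -> 1
  row 30 [11110]: (((1 IMPLIES 1) OR (1 AND 1)) AND 1) -> 1
  row 31 [11111]: (((1 IMPLIES 1) OR (1 AND 1)) AND 1) -> 1
Full result column, 8 rows per line (x1,x2 fixed per line; x3,x4,x5 runs 000..111 left to right):
  rows 0-7 [x1,x2=00]: 00001111  (ones: 4)
  rows 8-15 [x1,x2=01]: 00001111  (ones: 4)
  rows 16-23 [x1,x2=10]: 00001111  (ones: 4)
  rows 24-31 [x1,x2=11]: 00001111  (ones: 4)
Count of 1-rows = 4+4+4+4 = 16

16


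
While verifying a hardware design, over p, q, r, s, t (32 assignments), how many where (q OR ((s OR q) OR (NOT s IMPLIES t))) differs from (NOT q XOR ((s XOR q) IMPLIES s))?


F1 = (q OR ((s OR q) OR (NOT s IMPLIES t)))
F2 = (NOT q XOR ((s XOR q) IMPLIES s))
Evaluate both on each of 32 rows (bits = p,q,r,s,t):
  row 0 [00000]: F1=0 F2=0 -> 0
  row 1 [00001]: F1=1 F2=0 (differ) -> 1
  row 2 [00010]: F1=1 F2=0 (differ) -> 1
  row 3 [00011]: F1=1 F2=0 (differ) -> 1
  row 4 [00100]: F1=0 F2=0 -> 0
  row 5 [00101]: F1=1 F2=0 (differ) -> 1
  row 6 [00110]: F1=1 F2=0 (differ) -> 1
  row 7 [00111]: F1=1 F2=0 (differ) -> 1
  row 8 [01000]: F1=1 F2=0 (differ) -> 1
  row 9 [01001]: F1=1 F2=0 (differ) -> 1
  row 10 [01010]: F1=1 F2=1 -> 0
  row 11 [01011]: F1=1 F2=1 -> 0
  row 12 [01100]: F1=1 F2=0 (differ) -> 1
  row 13 [01101]: F1=1 F2=0 (differ) -> 1
  row 14 [01110]: F1=1 F2=1 -> 0
  row 15 [01111]: F1=1 F2=1 -> 0
  row 16 [10000]: F1=0 F2=0 -> 0
  row 17 [10001]: F1=1 F2=0 (differ) -> 1
  row 18 [10010]: F1=1 F2=0 (differ) -> 1
  row 19 [10011]: F1=1 F2=0 (differ) -> 1
  row 20 [10100]: F1=0 F2=0 -> 0
  row 21 [10101]: F1=1 F2=0 (differ) -> 1
  row 22 [10110]: F1=1 F2=0 (differ) -> 1
  row 23 [10111]: F1=1 F2=0 (differ) -> 1
  row 24 [11000]: F1=1 F2=0 (differ) -> 1
  row 25 [11001]: F1=1 F2=0 (differ) -> 1
  row 26 [11010]: F1=1 F2=1 -> 0
  row 27 [11011]: F1=1 F2=1 -> 0
  row 28 [11100]: F1=1 F2=0 (differ) -> 1
  row 29 [11101]: F1=1 F2=0 (differ) -> 1
  row 30 [11110]: F1=1 F2=1 -> 0
  row 31 [11111]: F1=1 F2=1 -> 0
Full result column, 8 rows per line (p,q fixed per line; r,s,t runs 000..111 left to right):
  rows 0-7 [p,q=00]: 01110111  (ones: 6)
  rows 8-15 [p,q=01]: 11001100  (ones: 4)
  rows 16-23 [p,q=10]: 01110111  (ones: 6)
  rows 24-31 [p,q=11]: 11001100  (ones: 4)
Disagreements = 6+4+6+4 = 20

20


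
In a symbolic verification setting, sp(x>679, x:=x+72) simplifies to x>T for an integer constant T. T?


Formula: sp(P, x:=E) = exists old_x. (x = E[old_x/x]) AND P[old_x/x] (old_x is the value of x before the assignment; eliminate old_x by solving x = E[old_x/x] for old_x)
Step 1: Precondition P: x>679, i.e. old_x > 679
Step 2: Assignment gives x = old_x + 72, so old_x = x - 72
Step 3: Substitute into P: x - 72 > 679
Step 4: Simplify: x > 679+72 = 751

751


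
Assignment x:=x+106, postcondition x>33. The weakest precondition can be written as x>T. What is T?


Formula: wp(x:=E, P) = P[E/x] (substitute E for x in postcondition)
Step 1: Postcondition: x>33
Step 2: Substitute x+106 for x: x+106>33
Step 3: Solve for x: x > 33-106 = -73

-73


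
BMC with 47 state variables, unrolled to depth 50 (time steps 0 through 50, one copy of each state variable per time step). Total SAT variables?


BMC unrolls to depth k, creating one copy of each state var for steps 0..k.
Step count = 50 + 1 = 51 (steps 0 through 50)
Vars per step = 47
Total = 47 * 51 = 2397

2397


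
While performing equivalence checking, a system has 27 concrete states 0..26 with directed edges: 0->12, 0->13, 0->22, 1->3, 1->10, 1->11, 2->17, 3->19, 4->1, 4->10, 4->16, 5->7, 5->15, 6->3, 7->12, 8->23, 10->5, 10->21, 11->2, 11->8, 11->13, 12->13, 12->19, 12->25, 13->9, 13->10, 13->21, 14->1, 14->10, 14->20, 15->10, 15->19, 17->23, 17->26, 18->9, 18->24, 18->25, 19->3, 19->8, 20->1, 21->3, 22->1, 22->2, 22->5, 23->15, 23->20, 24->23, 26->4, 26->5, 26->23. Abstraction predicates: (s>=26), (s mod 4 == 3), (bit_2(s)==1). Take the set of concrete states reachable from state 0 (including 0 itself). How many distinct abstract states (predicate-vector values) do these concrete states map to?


BFS from 0:
Concrete reachable: {0, 1, 2, 3, 4, 5, 7, 8, 9, 10, 11, 12, 13, 15, 16, 17, 19, 20, 21, 22, 23, 25, 26}
Abstract via predicates (s>=26), (s mod 4 == 3), (bit_2(s)==1):
  (0,0,0) <- {0, 1, 2, 8, 9, 10, 16, 17, 25}
  (0,0,1) <- {4, 5, 12, 13, 20, 21, 22}
  (0,1,0) <- {3, 11, 19}
  (0,1,1) <- {7, 15, 23}
  (1,0,0) <- {26}
Distinct abstract states = 5

5


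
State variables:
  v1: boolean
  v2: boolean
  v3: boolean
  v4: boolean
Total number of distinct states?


State space = product of domain sizes of all variables.
Domain sizes:
  v1 (boolean): 2
  v2 (boolean): 2
  v3 (boolean): 2
  v4 (boolean): 2
Product = 2 * 2 * 2 * 2 = 16

16


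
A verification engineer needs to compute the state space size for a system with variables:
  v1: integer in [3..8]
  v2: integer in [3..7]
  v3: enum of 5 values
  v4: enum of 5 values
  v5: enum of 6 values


State space = product of domain sizes of all variables.
Domain sizes:
  v1 (integer in [3..8]): 6
  v2 (integer in [3..7]): 5
  v3 (enum of 5 values): 5
  v4 (enum of 5 values): 5
  v5 (enum of 6 values): 6
Product = 6 * 5 * 5 * 5 * 6 = 4500

4500


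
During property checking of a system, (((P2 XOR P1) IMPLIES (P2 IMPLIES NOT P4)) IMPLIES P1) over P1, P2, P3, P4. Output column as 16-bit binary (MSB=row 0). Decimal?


Formula: (((P2 XOR P1) IMPLIES (P2 IMPLIES NOT P4)) IMPLIES P1) over P1, P2, P3, P4 (16 rows)
Evaluate each row (bits = P1,P2,P3,P4, MSB first):
  row 0 [0000]: (((0 XOR 0) IMPLIES (0 IMPLIES NOT 0)) IMPLIES 0) -> 0
  row 1 [0001]: (((0 XOR 0) IMPLIES (0 IMPLIES NOT 1)) IMPLIES 0) -> 0
  row 2 [0010]: (((0 XOR 0) IMPLIES (0 IMPLIES NOT 0)) IMPLIES 0) -> 0
  row 3 [0011]: (((0 XOR 0) IMPLIES (0 IMPLIES NOT 1)) IMPLIES 0) -> 0
  row 4 [0100]: (((1 XOR 0) IMPLIES (1 IMPLIES NOT 0)) IMPLIES 0) -> 0
  row 5 [0101]: (((1 XOR 0) IMPLIES (1 IMPLIES NOT 1)) IMPLIES 0) -> 1
  row 6 [0110]: (((1 XOR 0) IMPLIES (1 IMPLIES NOT 0)) IMPLIES 0) -> 0
  row 7 [0111]: (((1 XOR 0) IMPLIES (1 IMPLIES NOT 1)) IMPLIES 0) -> 1
  row 8 [1000]: (((0 XOR 1) IMPLIES (0 IMPLIES NOT 0)) IMPLIES 1) -> 1
  row 9 [1001]: (((0 XOR 1) IMPLIES (0 IMPLIES NOT 1)) IMPLIES 1) -> 1
  row 10 [1010]: (((0 XOR 1) IMPLIES (0 IMPLIES NOT 0)) IMPLIES 1) -> 1
  row 11 [1011]: (((0 XOR 1) IMPLIES (0 IMPLIES NOT 1)) IMPLIES 1) -> 1
  row 12 [1100]: (((1 XOR 1) IMPLIES (1 IMPLIES NOT 0)) IMPLIES 1) -> 1
  row 13 [1101]: (((1 XOR 1) IMPLIES (1 IMPLIES NOT 1)) IMPLIES 1) -> 1
  row 14 [1110]: (((1 XOR 1) IMPLIES (1 IMPLIES NOT 0)) IMPLIES 1) -> 1
  row 15 [1111]: (((1 XOR 1) IMPLIES (1 IMPLIES NOT 1)) IMPLIES 1) -> 1
Full result column, 4 rows per line (P1,P2 fixed per line; P3,P4 runs 00..11 left to right):
  rows 0-3 [P1,P2=00]: 0000  = hex 0
  rows 4-7 [P1,P2=01]: 0101  = hex 5
  rows 8-11 [P1,P2=10]: 1111  = hex F
  rows 12-15 [P1,P2=11]: 1111  = hex F
Output column (row 0 .. row 15) = 0000010111111111
Output column grouped in 4s = 0000 0101 1111 1111 = 0x05FF
Convert to decimal digit by digit (value = value*16 + digit):
  0 -> 0
  0*16 + 5 = 5
  5*16 + 15 (F) = 95
  95*16 + 15 (F) = 1535
Decimal = 1535

1535


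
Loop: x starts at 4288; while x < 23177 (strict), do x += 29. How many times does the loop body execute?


Step 1: x goes from 4288 toward 23177 by 29; the body runs while x<23177, so iterations = ceil((bound-start)/step)
Step 2: Distance=18889
Step 3: ceil(18889/29)=652

652


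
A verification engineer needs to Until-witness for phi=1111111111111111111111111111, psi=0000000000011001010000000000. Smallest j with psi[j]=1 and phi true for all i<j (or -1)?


(phi U psi) at 0: need smallest j with psi[j]=1 and phi[i]=1 for all i in [0,j).
Scan from step 0:
  step 0: phi=1, psi=0 -> continue
  step 1: phi=1, psi=0 -> continue
  step 2: phi=1, psi=0 -> continue
  step 3: phi=1, psi=0 -> continue
  step 11: psi=1 and phi held for [0,11) -> witness found
Witness step = 11

11


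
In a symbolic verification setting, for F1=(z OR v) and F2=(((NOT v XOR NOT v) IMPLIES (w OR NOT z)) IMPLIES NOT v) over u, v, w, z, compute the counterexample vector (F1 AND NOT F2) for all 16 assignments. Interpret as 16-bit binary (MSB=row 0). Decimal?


F1 = (z OR v)
F2 = (((NOT v XOR NOT v) IMPLIES (w OR NOT z)) IMPLIES NOT v)
Counterexample to F1=>F2 is where F1=1 and F2=0.
Evaluate each row (bits = u,v,w,z, MSB first):
  row 0 [0000]: F1=0 F2=1 -> F1&~F2 -> 0
  row 1 [0001]: F1=1 F2=1 -> F1&~F2 -> 0
  row 2 [0010]: F1=0 F2=1 -> F1&~F2 -> 0
  row 3 [0011]: F1=1 F2=1 -> F1&~F2 -> 0
  row 4 [0100]: F1=1 F2=0 -> F1&~F2 -> 1
  row 5 [0101]: F1=1 F2=0 -> F1&~F2 -> 1
  row 6 [0110]: F1=1 F2=0 -> F1&~F2 -> 1
  row 7 [0111]: F1=1 F2=0 -> F1&~F2 -> 1
  row 8 [1000]: F1=0 F2=1 -> F1&~F2 -> 0
  row 9 [1001]: F1=1 F2=1 -> F1&~F2 -> 0
  row 10 [1010]: F1=0 F2=1 -> F1&~F2 -> 0
  row 11 [1011]: F1=1 F2=1 -> F1&~F2 -> 0
  row 12 [1100]: F1=1 F2=0 -> F1&~F2 -> 1
  row 13 [1101]: F1=1 F2=0 -> F1&~F2 -> 1
  row 14 [1110]: F1=1 F2=0 -> F1&~F2 -> 1
  row 15 [1111]: F1=1 F2=0 -> F1&~F2 -> 1
Full result column, 4 rows per line (u,v fixed per line; w,z runs 00..11 left to right):
  rows 0-3 [u,v=00]: 0000  = hex 0
  rows 4-7 [u,v=01]: 1111  = hex F
  rows 8-11 [u,v=10]: 0000  = hex 0
  rows 12-15 [u,v=11]: 1111  = hex F
Counterexample vector (row 0 .. row 15) = 0000111100001111
Output column grouped in 4s = 0000 1111 0000 1111 = 0x0F0F
Convert to decimal digit by digit (value = value*16 + digit):
  0 -> 0
  0*16 + 15 (F) = 15
  15*16 + 0 = 240
  240*16 + 15 (F) = 3855
Decimal = 3855

3855


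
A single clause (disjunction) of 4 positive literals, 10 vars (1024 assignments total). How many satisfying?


Step 1: Total=2^10=1024
Step 2: Unsat when all 4 false: 2^6=64
Step 3: Sat=1024-64=960

960


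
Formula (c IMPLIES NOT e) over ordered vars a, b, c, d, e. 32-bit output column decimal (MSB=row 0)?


Formula: (c IMPLIES NOT e) over a, b, c, d, e (32 rows)
Evaluate each row (bits = a,b,c,d,e, MSB first):
  row 0 [00000]: (0 IMPLIES NOT 0) -> 1
  row 1 [00001]: (0 IMPLIES NOT 1) -> 1
  row 2 [00010]: (0 IMPLIES NOT 0) -> 1
  row 3 [00011]: (0 IMPLIES NOT 1) -> 1
  row 4 [00100]: (1 IMPLIES NOT 0) -> 1
  row 5 [00101]: (1 IMPLIES NOT 1) -> 0
  row 6 [00110]: (1 IMPLIES NOT 0) -> 1
  row 7 [00111]: (1 IMPLIES NOT 1) -> 0
  row 8 [01000]: (0 IMPLIES NOT 0) -> 1
  row 9 [01001]: (0 IMPLIES NOT 1) -> 1
  row 10 [01010]: (0 IMPLIES NOT 0) -> 1
  row 11 [01011]: (0 IMPLIES NOT 1) -> 1
  row 12 [01100]: (1 IMPLIES NOT 0) -> 1
  row 13 [01101]: (1 IMPLIES NOT 1) -> 0
  row 14 [01110]: (1 IMPLIES NOT 0) -> 1
  row 15 [01111]: (1 IMPLIES NOT 1) -> 0
  row 16 [10000]: (0 IMPLIES NOT 0) -> 1
  row 17 [10001]: (0 IMPLIES NOT 1) -> 1
  row 18 [10010]: (0 IMPLIES NOT 0) -> 1
  row 19 [10011]: (0 IMPLIES NOT 1) -> 1
  row 20 [10100]: (1 IMPLIES NOT 0) -> 1
  row 21 [10101]: (1 IMPLIES NOT 1) -> 0
  row 22 [10110]: (1 IMPLIES NOT 0) -> 1
  row 23 [10111]: (1 IMPLIES NOT 1) -> 0
  row 24 [11000]: (0 IMPLIES NOT 0) -> 1
  row 25 [11001]: (0 IMPLIES NOT 1) -> 1
  row 26 [11010]: (0 IMPLIES NOT 0) -> 1
  row 27 [11011]: (0 IMPLIES NOT 1) -> 1
  row 28 [11100]: (1 IMPLIES NOT 0) -> 1
  row 29 [11101]: (1 IMPLIES NOT 1) -> 0
  row 30 [11110]: (1 IMPLIES NOT 0) -> 1
  row 31 [11111]: (1 IMPLIES NOT 1) -> 0
Full result column, 4 rows per line (a,b,c fixed per line; d,e runs 00..11 left to right):
  rows 0-3 [a,b,c=000]: 1111  = hex F
  rows 4-7 [a,b,c=001]: 1010  = hex A
  rows 8-11 [a,b,c=010]: 1111  = hex F
  rows 12-15 [a,b,c=011]: 1010  = hex A
  rows 16-19 [a,b,c=100]: 1111  = hex F
  rows 20-23 [a,b,c=101]: 1010  = hex A
  rows 24-27 [a,b,c=110]: 1111  = hex F
  rows 28-31 [a,b,c=111]: 1010  = hex A
Output column (row 0 .. row 31) = 11111010111110101111101011111010
Output column grouped in 4s = 1111 1010 1111 1010 1111 1010 1111 1010 = 0xFAFAFAFA
Convert to decimal digit by digit (value = value*16 + digit):
  F -> 15
  15*16 + 10 (A) = 250
  250*16 + 15 (F) = 4015
  4015*16 + 10 (A) = 64250
  64250*16 + 15 (F) = 1028015
  1028015*16 + 10 (A) = 16448250
  16448250*16 + 15 (F) = 263172015
  263172015*16 + 10 (A) = 4210752250
Decimal = 4210752250

4210752250


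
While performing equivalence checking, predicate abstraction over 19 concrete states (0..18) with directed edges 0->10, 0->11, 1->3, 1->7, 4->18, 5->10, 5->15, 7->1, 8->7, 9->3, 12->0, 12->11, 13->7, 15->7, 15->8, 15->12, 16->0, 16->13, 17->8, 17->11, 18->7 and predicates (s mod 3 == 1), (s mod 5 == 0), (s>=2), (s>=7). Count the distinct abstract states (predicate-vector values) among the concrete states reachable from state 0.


BFS from 0:
Concrete reachable: {0, 10, 11}
Abstract via predicates (s mod 3 == 1), (s mod 5 == 0), (s>=2), (s>=7):
  (0,0,1,1) <- {11}
  (0,1,0,0) <- {0}
  (1,1,1,1) <- {10}
Distinct abstract states = 3

3


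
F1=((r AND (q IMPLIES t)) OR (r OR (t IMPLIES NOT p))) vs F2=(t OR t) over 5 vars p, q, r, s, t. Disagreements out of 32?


F1 = ((r AND (q IMPLIES t)) OR (r OR (t IMPLIES NOT p)))
F2 = (t OR t)
Evaluate both on each of 32 rows (bits = p,q,r,s,t):
  row 0 [00000]: F1=1 F2=0 (differ) -> 1
  row 1 [00001]: F1=1 F2=1 -> 0
  row 2 [00010]: F1=1 F2=0 (differ) -> 1
  row 3 [00011]: F1=1 F2=1 -> 0
  row 4 [00100]: F1=1 F2=0 (differ) -> 1
  row 5 [00101]: F1=1 F2=1 -> 0
  row 6 [00110]: F1=1 F2=0 (differ) -> 1
  row 7 [00111]: F1=1 F2=1 -> 0
  row 8 [01000]: F1=1 F2=0 (differ) -> 1
  row 9 [01001]: F1=1 F2=1 -> 0
  row 10 [01010]: F1=1 F2=0 (differ) -> 1
  row 11 [01011]: F1=1 F2=1 -> 0
  row 12 [01100]: F1=1 F2=0 (differ) -> 1
  row 13 [01101]: F1=1 F2=1 -> 0
  row 14 [01110]: F1=1 F2=0 (differ) -> 1
  row 15 [01111]: F1=1 F2=1 -> 0
  row 16 [10000]: F1=1 F2=0 (differ) -> 1
  row 17 [10001]: F1=0 F2=1 (differ) -> 1
  row 18 [10010]: F1=1 F2=0 (differ) -> 1
  row 19 [10011]: F1=0 F2=1 (differ) -> 1
  row 20 [10100]: F1=1 F2=0 (differ) -> 1
  row 21 [10101]: F1=1 F2=1 -> 0
  row 22 [10110]: F1=1 F2=0 (differ) -> 1
  row 23 [10111]: F1=1 F2=1 -> 0
  row 24 [11000]: F1=1 F2=0 (differ) -> 1
  row 25 [11001]: F1=0 F2=1 (differ) -> 1
  row 26 [11010]: F1=1 F2=0 (differ) -> 1
  row 27 [11011]: F1=0 F2=1 (differ) -> 1
  row 28 [11100]: F1=1 F2=0 (differ) -> 1
  row 29 [11101]: F1=1 F2=1 -> 0
  row 30 [11110]: F1=1 F2=0 (differ) -> 1
  row 31 [11111]: F1=1 F2=1 -> 0
Full result column, 8 rows per line (p,q fixed per line; r,s,t runs 000..111 left to right):
  rows 0-7 [p,q=00]: 10101010  (ones: 4)
  rows 8-15 [p,q=01]: 10101010  (ones: 4)
  rows 16-23 [p,q=10]: 11111010  (ones: 6)
  rows 24-31 [p,q=11]: 11111010  (ones: 6)
Disagreements = 4+4+6+6 = 20

20


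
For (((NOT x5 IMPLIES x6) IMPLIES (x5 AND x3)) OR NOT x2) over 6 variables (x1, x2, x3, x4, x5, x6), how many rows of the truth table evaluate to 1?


Formula: (((NOT x5 IMPLIES x6) IMPLIES (x5 AND x3)) OR NOT x2) over 6 vars (64 rows)
Evaluate each row (x1, x2, x3, x4, x5, x6 as bits, MSB first):
  row 0 [000000]: (((NOT 0 IMPLIES 0) IMPLIES (0 AND 0)) OR NOT 0) -> 1
  row 1 [000001]: (((NOT 0 IMPLIES 1) IMPLIES (0 AND 0)) OR NOT 0) -> 1
  row 2 [000010]: (((NOT 1 IMPLIES 0) IMPLIES (1 AND 0)) OR NOT 0) -> 1
  row 3 [000011]: (((NOT 1 IMPLIES 1) IMPLIES (1 AND 0)) OR NOT 0) -> 1
  row 4 [000100]: (((NOT 0 IMPLIES 0) IMPLIES (0 AND 0)) OR NOT 0) -> 1
  (every remaining row is evaluated the same way; all 64 results are listed next)
Full result column, 8 rows per line (x1,x2,x3 fixed per line; x4,x5,x6 runs 000..111 left to right):
  rows 0-7 [x1,x2,x3=000]: 11111111  (ones: 8)
  rows 8-15 [x1,x2,x3=001]: 11111111  (ones: 8)
  rows 16-23 [x1,x2,x3=010]: 10001000  (ones: 2)
  rows 24-31 [x1,x2,x3=011]: 10111011  (ones: 6)
  rows 32-39 [x1,x2,x3=100]: 11111111  (ones: 8)
  rows 40-47 [x1,x2,x3=101]: 11111111  (ones: 8)
  rows 48-55 [x1,x2,x3=110]: 10001000  (ones: 2)
  rows 56-63 [x1,x2,x3=111]: 10111011  (ones: 6)
Count of 1-rows = 8+8+2+6+8+8+2+6 = 48

48


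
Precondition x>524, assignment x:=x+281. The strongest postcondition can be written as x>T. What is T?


Formula: sp(P, x:=E) = exists old_x. (x = E[old_x/x]) AND P[old_x/x] (old_x is the value of x before the assignment; eliminate old_x by solving x = E[old_x/x] for old_x)
Step 1: Precondition P: x>524, i.e. old_x > 524
Step 2: Assignment gives x = old_x + 281, so old_x = x - 281
Step 3: Substitute into P: x - 281 > 524
Step 4: Simplify: x > 524+281 = 805

805


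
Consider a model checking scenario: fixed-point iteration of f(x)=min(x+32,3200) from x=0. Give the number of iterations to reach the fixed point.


Step 1: x=0, cap=3200, increment=32
Step 2: x grows by 32 each step until capped at 3200; fixed point is x=3200
Step 3: iterations = ceil(3200/32) = 100

100


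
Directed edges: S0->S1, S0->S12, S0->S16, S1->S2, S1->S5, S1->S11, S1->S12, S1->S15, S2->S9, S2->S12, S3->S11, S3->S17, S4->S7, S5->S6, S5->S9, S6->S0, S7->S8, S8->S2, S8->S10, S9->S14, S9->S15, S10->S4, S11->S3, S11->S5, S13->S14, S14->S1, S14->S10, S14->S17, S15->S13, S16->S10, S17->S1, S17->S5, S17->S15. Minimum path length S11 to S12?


BFS layer-by-layer from S11:
  dist 0: {S11}
  dist 1: {S3, S5}
  dist 2: {S6, S9, S17}
  dist 3: {S0, S1, S14, S15}
  dist 4: {S2, S10, S12, S13, S16}
  -> S12 reached at distance 4
Shortest path length = 4

4


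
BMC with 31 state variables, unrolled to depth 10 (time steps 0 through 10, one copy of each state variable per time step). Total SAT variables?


BMC unrolls to depth k, creating one copy of each state var for steps 0..k.
Step count = 10 + 1 = 11 (steps 0 through 10)
Vars per step = 31
Total = 31 * 11 = 341

341


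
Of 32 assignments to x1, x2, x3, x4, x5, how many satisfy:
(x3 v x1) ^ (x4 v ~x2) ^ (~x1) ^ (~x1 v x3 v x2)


CNF with 4 clauses over 5 vars (32 assignments).
An assignment satisfies CNF iff every clause has >=1 true literal.
Check each row (bits = x1,x2,x3,x4,x5; clause T/F shown):
  row 0 [00000]: clauses=FTTT -> 0
  row 1 [00001]: clauses=FTTT -> 0
  row 2 [00010]: clauses=FTTT -> 0
  row 3 [00011]: clauses=FTTT -> 0
  row 4 [00100]: clauses=TTTT -> 1
  row 5 [00101]: clauses=TTTT -> 1
  row 6 [00110]: clauses=TTTT -> 1
  row 7 [00111]: clauses=TTTT -> 1
  row 8 [01000]: clauses=FFTT -> 0
  row 9 [01001]: clauses=FFTT -> 0
  row 10 [01010]: clauses=FTTT -> 0
  row 11 [01011]: clauses=FTTT -> 0
  row 12 [01100]: clauses=TFTT -> 0
  row 13 [01101]: clauses=TFTT -> 0
  row 14 [01110]: clauses=TTTT -> 1
  row 15 [01111]: clauses=TTTT -> 1
  row 16 [10000]: clauses=TTFF -> 0
  row 17 [10001]: clauses=TTFF -> 0
  row 18 [10010]: clauses=TTFF -> 0
  row 19 [10011]: clauses=TTFF -> 0
  row 20 [10100]: clauses=TTFT -> 0
  row 21 [10101]: clauses=TTFT -> 0
  row 22 [10110]: clauses=TTFT -> 0
  row 23 [10111]: clauses=TTFT -> 0
  row 24 [11000]: clauses=TFFT -> 0
  row 25 [11001]: clauses=TFFT -> 0
  row 26 [11010]: clauses=TTFT -> 0
  row 27 [11011]: clauses=TTFT -> 0
  row 28 [11100]: clauses=TFFT -> 0
  row 29 [11101]: clauses=TFFT -> 0
  row 30 [11110]: clauses=TTFT -> 0
  row 31 [11111]: clauses=TTFT -> 0
Full result column, 8 rows per line (x1,x2 fixed per line; x3,x4,x5 runs 000..111 left to right):
  rows 0-7 [x1,x2=00]: 00001111  (ones: 4)
  rows 8-15 [x1,x2=01]: 00000011  (ones: 2)
  rows 16-23 [x1,x2=10]: 00000000  (ones: 0)
  rows 24-31 [x1,x2=11]: 00000000  (ones: 0)
Satisfying assignments = 4+2+0+0 = 6

6


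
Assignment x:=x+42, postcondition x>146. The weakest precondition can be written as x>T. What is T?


Formula: wp(x:=E, P) = P[E/x] (substitute E for x in postcondition)
Step 1: Postcondition: x>146
Step 2: Substitute x+42 for x: x+42>146
Step 3: Solve for x: x > 146-42 = 104

104


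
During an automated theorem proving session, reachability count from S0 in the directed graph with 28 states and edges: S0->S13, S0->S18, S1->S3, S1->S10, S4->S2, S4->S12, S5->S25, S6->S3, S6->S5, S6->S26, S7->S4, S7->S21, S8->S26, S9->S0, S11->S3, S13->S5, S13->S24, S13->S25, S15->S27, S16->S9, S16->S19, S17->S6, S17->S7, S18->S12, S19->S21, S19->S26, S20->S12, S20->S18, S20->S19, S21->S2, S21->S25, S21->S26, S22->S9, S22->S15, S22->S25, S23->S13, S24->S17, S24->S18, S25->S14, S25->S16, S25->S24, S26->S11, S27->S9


BFS from S0:
  layer 0: {S0}
  layer 1: {S13, S18}
  layer 2: {S5, S12, S24, S25}
  layer 3: {S14, S16, S17}
  layer 4: {S6, S7, S9, S19}
  layer 5: {S3, S4, S21, S26}
  layer 6: {S2, S11}
Reachable set: {S0, S2, S3, S4, S5, S6, S7, S9, S11, S12, S13, S14, S16, S17, S18, S19, S21, S24, S25, S26}
Count = 20

20


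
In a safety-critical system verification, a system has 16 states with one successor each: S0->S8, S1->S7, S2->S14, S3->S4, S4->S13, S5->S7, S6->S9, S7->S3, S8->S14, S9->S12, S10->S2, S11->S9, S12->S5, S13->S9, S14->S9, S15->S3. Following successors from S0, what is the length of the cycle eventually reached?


Trace from S0 until a state repeats:
  S0 -> S8 -> S14 -> S9 -> S12 -> S5 -> S7 -> S3 -> S4 -> S13 -> S9
S9 first seen at step 3, revisited at step 10.
Cycle length = 10 - 3 = 7

7


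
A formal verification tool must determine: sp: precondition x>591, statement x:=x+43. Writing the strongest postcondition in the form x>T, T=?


Formula: sp(P, x:=E) = exists old_x. (x = E[old_x/x]) AND P[old_x/x] (old_x is the value of x before the assignment; eliminate old_x by solving x = E[old_x/x] for old_x)
Step 1: Precondition P: x>591, i.e. old_x > 591
Step 2: Assignment gives x = old_x + 43, so old_x = x - 43
Step 3: Substitute into P: x - 43 > 591
Step 4: Simplify: x > 591+43 = 634

634


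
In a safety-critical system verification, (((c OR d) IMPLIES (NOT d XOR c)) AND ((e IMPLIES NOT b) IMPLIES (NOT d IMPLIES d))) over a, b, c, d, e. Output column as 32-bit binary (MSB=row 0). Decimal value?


Formula: (((c OR d) IMPLIES (NOT d XOR c)) AND ((e IMPLIES NOT b) IMPLIES (NOT d IMPLIES d))) over a, b, c, d, e (32 rows)
Evaluate each row (bits = a,b,c,d,e, MSB first):
  row 0 [00000]: (((0 OR 0) IMPLIES (NOT 0 XOR 0)) AND ((0 IMPLIES NOT 0) IMPLIES (NOT 0 IMPLIES 0))) -> 0
  row 1 [00001]: (((0 OR 0) IMPLIES (NOT 0 XOR 0)) AND ((1 IMPLIES NOT 0) IMPLIES (NOT 0 IMPLIES 0))) -> 0
  row 2 [00010]: (((0 OR 1) IMPLIES (NOT 1 XOR 0)) AND ((0 IMPLIES NOT 0) IMPLIES (NOT 1 IMPLIES 1))) -> 0
  row 3 [00011]: (((0 OR 1) IMPLIES (NOT 1 XOR 0)) AND ((1 IMPLIES NOT 0) IMPLIES (NOT 1 IMPLIES 1))) -> 0
  row 4 [00100]: (((1 OR 0) IMPLIES (NOT 0 XOR 1)) AND ((0 IMPLIES NOT 0) IMPLIES (NOT 0 IMPLIES 0))) -> 0
  row 5 [00101]: (((1 OR 0) IMPLIES (NOT 0 XOR 1)) AND ((1 IMPLIES NOT 0) IMPLIES (NOT 0 IMPLIES 0))) -> 0
  row 6 [00110]: (((1 OR 1) IMPLIES (NOT 1 XOR 1)) AND ((0 IMPLIES NOT 0) IMPLIES (NOT 1 IMPLIES 1))) -> 1
  row 7 [00111]: (((1 OR 1) IMPLIES (NOT 1 XOR 1)) AND ((1 IMPLIES NOT 0) IMPLIES (NOT 1 IMPLIES 1))) -> 1
  row 8 [01000]: (((0 OR 0) IMPLIES (NOT 0 XOR 0)) AND ((0 IMPLIES NOT 1) IMPLIES (NOT 0 IMPLIES 0))) -> 0
  row 9 [01001]: (((0 OR 0) IMPLIES (NOT 0 XOR 0)) AND ((1 IMPLIES NOT 1) IMPLIES (NOT 0 IMPLIES 0))) -> 1
  row 10 [01010]: (((0 OR 1) IMPLIES (NOT 1 XOR 0)) AND ((0 IMPLIES NOT 1) IMPLIES (NOT 1 IMPLIES 1))) -> 0
  row 11 [01011]: (((0 OR 1) IMPLIES (NOT 1 XOR 0)) AND ((1 IMPLIES NOT 1) IMPLIES (NOT 1 IMPLIES 1))) -> 0
  row 12 [01100]: (((1 OR 0) IMPLIES (NOT 0 XOR 1)) AND ((0 IMPLIES NOT 1) IMPLIES (NOT 0 IMPLIES 0))) -> 0
  row 13 [01101]: (((1 OR 0) IMPLIES (NOT 0 XOR 1)) AND ((1 IMPLIES NOT 1) IMPLIES (NOT 0 IMPLIES 0))) -> 0
  row 14 [01110]: (((1 OR 1) IMPLIES (NOT 1 XOR 1)) AND ((0 IMPLIES NOT 1) IMPLIES (NOT 1 IMPLIES 1))) -> 1
  row 15 [01111]: (((1 OR 1) IMPLIES (NOT 1 XOR 1)) AND ((1 IMPLIES NOT 1) IMPLIES (NOT 1 IMPLIES 1))) -> 1
  row 16 [10000]: (((0 OR 0) IMPLIES (NOT 0 XOR 0)) AND ((0 IMPLIES NOT 0) IMPLIES (NOT 0 IMPLIES 0))) -> 0
  row 17 [10001]: (((0 OR 0) IMPLIES (NOT 0 XOR 0)) AND ((1 IMPLIES NOT 0) IMPLIES (NOT 0 IMPLIES 0))) -> 0
  row 18 [10010]: (((0 OR 1) IMPLIES (NOT 1 XOR 0)) AND ((0 IMPLIES NOT 0) IMPLIES (NOT 1 IMPLIES 1))) -> 0
  row 19 [10011]: (((0 OR 1) IMPLIES (NOT 1 XOR 0)) AND ((1 IMPLIES NOT 0) IMPLIES (NOT 1 IMPLIES 1))) -> 0
  row 20 [10100]: (((1 OR 0) IMPLIES (NOT 0 XOR 1)) AND ((0 IMPLIES NOT 0) IMPLIES (NOT 0 IMPLIES 0))) -> 0
  row 21 [10101]: (((1 OR 0) IMPLIES (NOT 0 XOR 1)) AND ((1 IMPLIES NOT 0) IMPLIES (NOT 0 IMPLIES 0))) -> 0
  row 22 [10110]: (((1 OR 1) IMPLIES (NOT 1 XOR 1)) AND ((0 IMPLIES NOT 0) IMPLIES (NOT 1 IMPLIES 1))) -> 1
  row 23 [10111]: (((1 OR 1) IMPLIES (NOT 1 XOR 1)) AND ((1 IMPLIES NOT 0) IMPLIES (NOT 1 IMPLIES 1))) -> 1
  row 24 [11000]: (((0 OR 0) IMPLIES (NOT 0 XOR 0)) AND ((0 IMPLIES NOT 1) IMPLIES (NOT 0 IMPLIES 0))) -> 0
  row 25 [11001]: (((0 OR 0) IMPLIES (NOT 0 XOR 0)) AND ((1 IMPLIES NOT 1) IMPLIES (NOT 0 IMPLIES 0))) -> 1
  row 26 [11010]: (((0 OR 1) IMPLIES (NOT 1 XOR 0)) AND ((0 IMPLIES NOT 1) IMPLIES (NOT 1 IMPLIES 1))) -> 0
  row 27 [11011]: (((0 OR 1) IMPLIES (NOT 1 XOR 0)) AND ((1 IMPLIES NOT 1) IMPLIES (NOT 1 IMPLIES 1))) -> 0
  row 28 [11100]: (((1 OR 0) IMPLIES (NOT 0 XOR 1)) AND ((0 IMPLIES NOT 1) IMPLIES (NOT 0 IMPLIES 0))) -> 0
  row 29 [11101]: (((1 OR 0) IMPLIES (NOT 0 XOR 1)) AND ((1 IMPLIES NOT 1) IMPLIES (NOT 0 IMPLIES 0))) -> 0
  row 30 [11110]: (((1 OR 1) IMPLIES (NOT 1 XOR 1)) AND ((0 IMPLIES NOT 1) IMPLIES (NOT 1 IMPLIES 1))) -> 1
  row 31 [11111]: (((1 OR 1) IMPLIES (NOT 1 XOR 1)) AND ((1 IMPLIES NOT 1) IMPLIES (NOT 1 IMPLIES 1))) -> 1
Full result column, 4 rows per line (a,b,c fixed per line; d,e runs 00..11 left to right):
  rows 0-3 [a,b,c=000]: 0000  = hex 0
  rows 4-7 [a,b,c=001]: 0011  = hex 3
  rows 8-11 [a,b,c=010]: 0100  = hex 4
  rows 12-15 [a,b,c=011]: 0011  = hex 3
  rows 16-19 [a,b,c=100]: 0000  = hex 0
  rows 20-23 [a,b,c=101]: 0011  = hex 3
  rows 24-27 [a,b,c=110]: 0100  = hex 4
  rows 28-31 [a,b,c=111]: 0011  = hex 3
Output column (row 0 .. row 31) = 00000011010000110000001101000011
Output column grouped in 4s = 0000 0011 0100 0011 0000 0011 0100 0011 = 0x03430343
Convert to decimal digit by digit (value = value*16 + digit):
  0 -> 0
  0*16 + 3 = 3
  3*16 + 4 = 52
  52*16 + 3 = 835
  835*16 + 0 = 13360
  13360*16 + 3 = 213763
  213763*16 + 4 = 3420212
  3420212*16 + 3 = 54723395
Decimal = 54723395

54723395


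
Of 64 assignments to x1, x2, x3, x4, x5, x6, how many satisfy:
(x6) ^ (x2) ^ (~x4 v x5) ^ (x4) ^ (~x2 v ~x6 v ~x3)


CNF with 5 clauses over 6 vars (64 assignments).
An assignment satisfies CNF iff every clause has >=1 true literal.
Check each row (bits = x1,x2,x3,x4,x5,x6; clause T/F shown):
  row 0 [000000]: clauses=FFTFT -> 0
  row 1 [000001]: clauses=TFTFT -> 0
  row 2 [000010]: clauses=FFTFT -> 0
  row 3 [000011]: clauses=TFTFT -> 0
  row 4 [000100]: clauses=FFFTT -> 0
  (every remaining row is evaluated the same way; all 64 results are listed next)
Full result column, 8 rows per line (x1,x2,x3 fixed per line; x4,x5,x6 runs 000..111 left to right):
  rows 0-7 [x1,x2,x3=000]: 00000000  (ones: 0)
  rows 8-15 [x1,x2,x3=001]: 00000000  (ones: 0)
  rows 16-23 [x1,x2,x3=010]: 00000001  (ones: 1)
  rows 24-31 [x1,x2,x3=011]: 00000000  (ones: 0)
  rows 32-39 [x1,x2,x3=100]: 00000000  (ones: 0)
  rows 40-47 [x1,x2,x3=101]: 00000000  (ones: 0)
  rows 48-55 [x1,x2,x3=110]: 00000001  (ones: 1)
  rows 56-63 [x1,x2,x3=111]: 00000000  (ones: 0)
Satisfying assignments = 0+0+1+0+0+0+1+0 = 2

2


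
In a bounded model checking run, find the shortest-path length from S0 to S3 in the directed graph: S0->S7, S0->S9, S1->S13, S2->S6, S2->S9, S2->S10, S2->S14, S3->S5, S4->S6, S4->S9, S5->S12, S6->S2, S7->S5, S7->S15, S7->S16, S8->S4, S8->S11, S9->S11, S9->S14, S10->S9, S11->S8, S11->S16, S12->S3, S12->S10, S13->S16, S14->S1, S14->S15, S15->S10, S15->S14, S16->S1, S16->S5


BFS layer-by-layer from S0:
  dist 0: {S0}
  dist 1: {S7, S9}
  dist 2: {S5, S11, S14, S15, S16}
  dist 3: {S1, S8, S10, S12}
  dist 4: {S3, S4, S13}
  -> S3 reached at distance 4
Shortest path length = 4

4


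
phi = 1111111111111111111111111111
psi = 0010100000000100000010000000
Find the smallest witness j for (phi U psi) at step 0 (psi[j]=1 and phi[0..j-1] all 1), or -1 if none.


(phi U psi) at 0: need smallest j with psi[j]=1 and phi[i]=1 for all i in [0,j).
Scan from step 0:
  step 0: phi=1, psi=0 -> continue
  step 1: phi=1, psi=0 -> continue
  step 2: psi=1 and phi held for [0,2) -> witness found
Witness step = 2

2


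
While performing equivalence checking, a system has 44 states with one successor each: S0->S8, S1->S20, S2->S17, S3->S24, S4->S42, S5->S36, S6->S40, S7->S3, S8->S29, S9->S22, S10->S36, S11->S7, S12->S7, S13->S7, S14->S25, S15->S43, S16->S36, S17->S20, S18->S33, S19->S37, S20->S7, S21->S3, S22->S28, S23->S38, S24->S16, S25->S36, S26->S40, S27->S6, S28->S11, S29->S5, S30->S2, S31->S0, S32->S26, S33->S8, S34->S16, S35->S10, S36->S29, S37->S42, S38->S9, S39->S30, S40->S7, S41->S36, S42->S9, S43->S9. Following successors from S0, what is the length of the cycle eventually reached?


Trace from S0 until a state repeats:
  S0 -> S8 -> S29 -> S5 -> S36 -> S29
S29 first seen at step 2, revisited at step 5.
Cycle length = 5 - 2 = 3

3


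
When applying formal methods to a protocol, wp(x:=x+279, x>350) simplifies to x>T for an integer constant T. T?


Formula: wp(x:=E, P) = P[E/x] (substitute E for x in postcondition)
Step 1: Postcondition: x>350
Step 2: Substitute x+279 for x: x+279>350
Step 3: Solve for x: x > 350-279 = 71

71


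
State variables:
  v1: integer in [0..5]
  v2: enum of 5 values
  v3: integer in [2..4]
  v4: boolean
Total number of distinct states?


State space = product of domain sizes of all variables.
Domain sizes:
  v1 (integer in [0..5]): 6
  v2 (enum of 5 values): 5
  v3 (integer in [2..4]): 3
  v4 (boolean): 2
Product = 6 * 5 * 3 * 2 = 180

180


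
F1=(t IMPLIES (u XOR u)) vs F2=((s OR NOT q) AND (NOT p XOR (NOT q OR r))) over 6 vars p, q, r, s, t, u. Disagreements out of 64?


F1 = (t IMPLIES (u XOR u))
F2 = ((s OR NOT q) AND (NOT p XOR (NOT q OR r)))
Evaluate both on each of 64 rows (bits = p,q,r,s,t,u):
  row 0 [000000]: F1=1 F2=0 (differ) -> 1
  row 1 [000001]: F1=1 F2=0 (differ) -> 1
  row 2 [000010]: F1=0 F2=0 -> 0
  row 3 [000011]: F1=0 F2=0 -> 0
  row 4 [000100]: F1=1 F2=0 (differ) -> 1
  (every remaining row is evaluated the same way; all 64 results are listed next)
Full result column, 8 rows per line (p,q,r fixed per line; s,t,u runs 000..111 left to right):
  rows 0-7 [p,q,r=000]: 11001100  (ones: 4)
  rows 8-15 [p,q,r=001]: 11001100  (ones: 4)
  rows 16-23 [p,q,r=010]: 11000011  (ones: 4)
  rows 24-31 [p,q,r=011]: 11001100  (ones: 4)
  rows 32-39 [p,q,r=100]: 00110011  (ones: 4)
  rows 40-47 [p,q,r=101]: 00110011  (ones: 4)
  rows 48-55 [p,q,r=110]: 11001100  (ones: 4)
  rows 56-63 [p,q,r=111]: 11000011  (ones: 4)
Disagreements = 4+4+4+4+4+4+4+4 = 32

32


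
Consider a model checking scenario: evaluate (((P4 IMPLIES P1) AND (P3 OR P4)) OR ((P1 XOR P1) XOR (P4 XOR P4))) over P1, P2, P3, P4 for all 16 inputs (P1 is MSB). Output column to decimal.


Formula: (((P4 IMPLIES P1) AND (P3 OR P4)) OR ((P1 XOR P1) XOR (P4 XOR P4))) over P1, P2, P3, P4 (16 rows)
Evaluate each row (bits = P1,P2,P3,P4, MSB first):
  row 0 [0000]: (((0 IMPLIES 0) AND (0 OR 0)) OR ((0 XOR 0) XOR (0 XOR 0))) -> 0
  row 1 [0001]: (((1 IMPLIES 0) AND (0 OR 1)) OR ((0 XOR 0) XOR (1 XOR 1))) -> 0
  row 2 [0010]: (((0 IMPLIES 0) AND (1 OR 0)) OR ((0 XOR 0) XOR (0 XOR 0))) -> 1
  row 3 [0011]: (((1 IMPLIES 0) AND (1 OR 1)) OR ((0 XOR 0) XOR (1 XOR 1))) -> 0
  row 4 [0100]: (((0 IMPLIES 0) AND (0 OR 0)) OR ((0 XOR 0) XOR (0 XOR 0))) -> 0
  row 5 [0101]: (((1 IMPLIES 0) AND (0 OR 1)) OR ((0 XOR 0) XOR (1 XOR 1))) -> 0
  row 6 [0110]: (((0 IMPLIES 0) AND (1 OR 0)) OR ((0 XOR 0) XOR (0 XOR 0))) -> 1
  row 7 [0111]: (((1 IMPLIES 0) AND (1 OR 1)) OR ((0 XOR 0) XOR (1 XOR 1))) -> 0
  row 8 [1000]: (((0 IMPLIES 1) AND (0 OR 0)) OR ((1 XOR 1) XOR (0 XOR 0))) -> 0
  row 9 [1001]: (((1 IMPLIES 1) AND (0 OR 1)) OR ((1 XOR 1) XOR (1 XOR 1))) -> 1
  row 10 [1010]: (((0 IMPLIES 1) AND (1 OR 0)) OR ((1 XOR 1) XOR (0 XOR 0))) -> 1
  row 11 [1011]: (((1 IMPLIES 1) AND (1 OR 1)) OR ((1 XOR 1) XOR (1 XOR 1))) -> 1
  row 12 [1100]: (((0 IMPLIES 1) AND (0 OR 0)) OR ((1 XOR 1) XOR (0 XOR 0))) -> 0
  row 13 [1101]: (((1 IMPLIES 1) AND (0 OR 1)) OR ((1 XOR 1) XOR (1 XOR 1))) -> 1
  row 14 [1110]: (((0 IMPLIES 1) AND (1 OR 0)) OR ((1 XOR 1) XOR (0 XOR 0))) -> 1
  row 15 [1111]: (((1 IMPLIES 1) AND (1 OR 1)) OR ((1 XOR 1) XOR (1 XOR 1))) -> 1
Full result column, 4 rows per line (P1,P2 fixed per line; P3,P4 runs 00..11 left to right):
  rows 0-3 [P1,P2=00]: 0010  = hex 2
  rows 4-7 [P1,P2=01]: 0010  = hex 2
  rows 8-11 [P1,P2=10]: 0111  = hex 7
  rows 12-15 [P1,P2=11]: 0111  = hex 7
Output column (row 0 .. row 15) = 0010001001110111
Output column grouped in 4s = 0010 0010 0111 0111 = 0x2277
Convert to decimal digit by digit (value = value*16 + digit):
  2 -> 2
  2*16 + 2 = 34
  34*16 + 7 = 551
  551*16 + 7 = 8823
Decimal = 8823

8823


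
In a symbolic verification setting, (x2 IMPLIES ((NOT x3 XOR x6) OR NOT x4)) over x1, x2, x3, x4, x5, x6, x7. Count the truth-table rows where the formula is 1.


Formula: (x2 IMPLIES ((NOT x3 XOR x6) OR NOT x4)) over 7 vars (128 rows)
Evaluate each row (x1, x2, x3, x4, x5, x6, x7 as bits, MSB first):
  row 0 [0000000]: (0 IMPLIES ((NOT 0 XOR 0) OR NOT 0)) -> 1
  row 1 [0000001]: (0 IMPLIES ((NOT 0 XOR 0) OR NOT 0)) -> 1
  row 2 [0000010]: (0 IMPLIES ((NOT 0 XOR 1) OR NOT 0)) -> 1
  row 3 [0000011]: (0 IMPLIES ((NOT 0 XOR 1) OR NOT 0)) -> 1
  row 4 [0000100]: (0 IMPLIES ((NOT 0 XOR 0) OR NOT 0)) -> 1
  (every remaining row is evaluated the same way; all 128 results are listed next)
Full result column, 8 rows per line (x1,x2,x3,x4 fixed per line; x5,x6,x7 runs 000..111 left to right):
  rows 0-7 [x1,x2,x3,x4=0000]: 11111111  (ones: 8)
  rows 8-15 [x1,x2,x3,x4=0001]: 11111111  (ones: 8)
  rows 16-23 [x1,x2,x3,x4=0010]: 11111111  (ones: 8)
  rows 24-31 [x1,x2,x3,x4=0011]: 11111111  (ones: 8)
  rows 32-39 [x1,x2,x3,x4=0100]: 11111111  (ones: 8)
  rows 40-47 [x1,x2,x3,x4=0101]: 11001100  (ones: 4)
  rows 48-55 [x1,x2,x3,x4=0110]: 11111111  (ones: 8)
  rows 56-63 [x1,x2,x3,x4=0111]: 00110011  (ones: 4)
  rows 64-71 [x1,x2,x3,x4=1000]: 11111111  (ones: 8)
  rows 72-79 [x1,x2,x3,x4=1001]: 11111111  (ones: 8)
  rows 80-87 [x1,x2,x3,x4=1010]: 11111111  (ones: 8)
  rows 88-95 [x1,x2,x3,x4=1011]: 11111111  (ones: 8)
  rows 96-103 [x1,x2,x3,x4=1100]: 11111111  (ones: 8)
  rows 104-111 [x1,x2,x3,x4=1101]: 11001100  (ones: 4)
  rows 112-119 [x1,x2,x3,x4=1110]: 11111111  (ones: 8)
  rows 120-127 [x1,x2,x3,x4=1111]: 00110011  (ones: 4)
Count of 1-rows = 8+8+8+8+8+4+8+4+8+8+8+8+8+4+8+4 = 112

112


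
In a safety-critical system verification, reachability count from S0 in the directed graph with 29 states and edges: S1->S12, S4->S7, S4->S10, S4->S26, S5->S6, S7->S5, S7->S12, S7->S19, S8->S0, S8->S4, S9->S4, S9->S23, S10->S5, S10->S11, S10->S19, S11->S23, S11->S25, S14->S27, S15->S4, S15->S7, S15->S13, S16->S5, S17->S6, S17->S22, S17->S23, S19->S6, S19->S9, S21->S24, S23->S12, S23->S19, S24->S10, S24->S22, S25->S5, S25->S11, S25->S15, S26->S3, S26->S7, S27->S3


BFS from S0:
  layer 0: {S0}
Reachable set: {S0}
Count = 1

1


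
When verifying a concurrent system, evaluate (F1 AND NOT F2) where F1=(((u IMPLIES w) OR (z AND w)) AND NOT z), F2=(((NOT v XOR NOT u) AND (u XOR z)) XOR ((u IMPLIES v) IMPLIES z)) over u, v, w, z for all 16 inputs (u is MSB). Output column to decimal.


F1 = (((u IMPLIES w) OR (z AND w)) AND NOT z)
F2 = (((NOT v XOR NOT u) AND (u XOR z)) XOR ((u IMPLIES v) IMPLIES z))
Counterexample to F1=>F2 is where F1=1 and F2=0.
Evaluate each row (bits = u,v,w,z, MSB first):
  row 0 [0000]: F1=1 F2=0 -> F1&~F2 -> 1
  row 1 [0001]: F1=0 F2=1 -> F1&~F2 -> 0
  row 2 [0010]: F1=1 F2=0 -> F1&~F2 -> 1
  row 3 [0011]: F1=0 F2=1 -> F1&~F2 -> 0
  row 4 [0100]: F1=1 F2=0 -> F1&~F2 -> 1
  row 5 [0101]: F1=0 F2=0 -> F1&~F2 -> 0
  row 6 [0110]: F1=1 F2=0 -> F1&~F2 -> 1
  row 7 [0111]: F1=0 F2=0 -> F1&~F2 -> 0
  row 8 [1000]: F1=0 F2=0 -> F1&~F2 -> 0
  row 9 [1001]: F1=0 F2=1 -> F1&~F2 -> 0
  row 10 [1010]: F1=1 F2=0 -> F1&~F2 -> 1
  row 11 [1011]: F1=0 F2=1 -> F1&~F2 -> 0
  row 12 [1100]: F1=0 F2=0 -> F1&~F2 -> 0
  row 13 [1101]: F1=0 F2=1 -> F1&~F2 -> 0
  row 14 [1110]: F1=1 F2=0 -> F1&~F2 -> 1
  row 15 [1111]: F1=0 F2=1 -> F1&~F2 -> 0
Full result column, 4 rows per line (u,v fixed per line; w,z runs 00..11 left to right):
  rows 0-3 [u,v=00]: 1010  = hex A
  rows 4-7 [u,v=01]: 1010  = hex A
  rows 8-11 [u,v=10]: 0010  = hex 2
  rows 12-15 [u,v=11]: 0010  = hex 2
Counterexample vector (row 0 .. row 15) = 1010101000100010
Output column grouped in 4s = 1010 1010 0010 0010 = 0xAA22
Convert to decimal digit by digit (value = value*16 + digit):
  A -> 10
  10*16 + 10 (A) = 170
  170*16 + 2 = 2722
  2722*16 + 2 = 43554
Decimal = 43554

43554


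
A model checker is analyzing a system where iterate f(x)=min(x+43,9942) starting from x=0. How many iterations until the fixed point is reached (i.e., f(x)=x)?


Step 1: x=0, cap=9942, increment=43
Step 2: x grows by 43 each step until capped at 9942; fixed point is x=9942
Step 3: iterations = ceil(9942/43) = 232

232


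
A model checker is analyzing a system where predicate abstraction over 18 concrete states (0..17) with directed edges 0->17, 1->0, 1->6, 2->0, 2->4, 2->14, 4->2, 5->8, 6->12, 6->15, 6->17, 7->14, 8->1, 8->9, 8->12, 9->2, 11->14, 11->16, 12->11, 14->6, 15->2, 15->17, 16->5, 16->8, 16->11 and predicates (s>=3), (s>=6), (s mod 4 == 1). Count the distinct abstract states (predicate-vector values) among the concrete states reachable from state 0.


BFS from 0:
Concrete reachable: {0, 17}
Abstract via predicates (s>=3), (s>=6), (s mod 4 == 1):
  (0,0,0) <- {0}
  (1,1,1) <- {17}
Distinct abstract states = 2

2


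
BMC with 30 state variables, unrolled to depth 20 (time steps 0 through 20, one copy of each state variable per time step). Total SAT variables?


BMC unrolls to depth k, creating one copy of each state var for steps 0..k.
Step count = 20 + 1 = 21 (steps 0 through 20)
Vars per step = 30
Total = 30 * 21 = 630

630


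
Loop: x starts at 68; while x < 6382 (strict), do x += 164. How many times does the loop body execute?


Step 1: x goes from 68 toward 6382 by 164; the body runs while x<6382, so iterations = ceil((bound-start)/step)
Step 2: Distance=6314
Step 3: ceil(6314/164)=39

39


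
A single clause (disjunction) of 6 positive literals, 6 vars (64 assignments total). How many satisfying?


Step 1: Total=2^6=64
Step 2: Unsat when all 6 false: 2^0=1
Step 3: Sat=64-1=63

63
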